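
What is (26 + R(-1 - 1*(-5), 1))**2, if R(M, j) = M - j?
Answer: 841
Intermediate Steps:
(26 + R(-1 - 1*(-5), 1))**2 = (26 + ((-1 - 1*(-5)) - 1*1))**2 = (26 + ((-1 + 5) - 1))**2 = (26 + (4 - 1))**2 = (26 + 3)**2 = 29**2 = 841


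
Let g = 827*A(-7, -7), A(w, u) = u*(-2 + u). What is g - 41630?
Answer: 10471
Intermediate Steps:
g = 52101 (g = 827*(-7*(-2 - 7)) = 827*(-7*(-9)) = 827*63 = 52101)
g - 41630 = 52101 - 41630 = 10471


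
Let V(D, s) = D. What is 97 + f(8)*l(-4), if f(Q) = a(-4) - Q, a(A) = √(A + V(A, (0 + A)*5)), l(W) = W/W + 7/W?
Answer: 103 - 3*I*√2/2 ≈ 103.0 - 2.1213*I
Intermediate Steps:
l(W) = 1 + 7/W
a(A) = √2*√A (a(A) = √(A + A) = √(2*A) = √2*√A)
f(Q) = -Q + 2*I*√2 (f(Q) = √2*√(-4) - Q = √2*(2*I) - Q = 2*I*√2 - Q = -Q + 2*I*√2)
97 + f(8)*l(-4) = 97 + (-1*8 + 2*I*√2)*((7 - 4)/(-4)) = 97 + (-8 + 2*I*√2)*(-¼*3) = 97 + (-8 + 2*I*√2)*(-¾) = 97 + (6 - 3*I*√2/2) = 103 - 3*I*√2/2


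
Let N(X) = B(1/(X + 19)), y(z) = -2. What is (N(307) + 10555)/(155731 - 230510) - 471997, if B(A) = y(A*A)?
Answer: -35295474216/74779 ≈ -4.7200e+5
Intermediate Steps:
B(A) = -2
N(X) = -2
(N(307) + 10555)/(155731 - 230510) - 471997 = (-2 + 10555)/(155731 - 230510) - 471997 = 10553/(-74779) - 471997 = 10553*(-1/74779) - 471997 = -10553/74779 - 471997 = -35295474216/74779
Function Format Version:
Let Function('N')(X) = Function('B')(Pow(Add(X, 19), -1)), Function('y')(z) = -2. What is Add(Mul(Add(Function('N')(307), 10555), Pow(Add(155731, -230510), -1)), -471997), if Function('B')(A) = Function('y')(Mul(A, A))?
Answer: Rational(-35295474216, 74779) ≈ -4.7200e+5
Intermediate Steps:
Function('B')(A) = -2
Function('N')(X) = -2
Add(Mul(Add(Function('N')(307), 10555), Pow(Add(155731, -230510), -1)), -471997) = Add(Mul(Add(-2, 10555), Pow(Add(155731, -230510), -1)), -471997) = Add(Mul(10553, Pow(-74779, -1)), -471997) = Add(Mul(10553, Rational(-1, 74779)), -471997) = Add(Rational(-10553, 74779), -471997) = Rational(-35295474216, 74779)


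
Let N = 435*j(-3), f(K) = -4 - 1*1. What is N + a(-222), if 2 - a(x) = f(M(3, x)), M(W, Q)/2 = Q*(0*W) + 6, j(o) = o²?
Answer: 3922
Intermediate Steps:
M(W, Q) = 12 (M(W, Q) = 2*(Q*(0*W) + 6) = 2*(Q*0 + 6) = 2*(0 + 6) = 2*6 = 12)
f(K) = -5 (f(K) = -4 - 1 = -5)
a(x) = 7 (a(x) = 2 - 1*(-5) = 2 + 5 = 7)
N = 3915 (N = 435*(-3)² = 435*9 = 3915)
N + a(-222) = 3915 + 7 = 3922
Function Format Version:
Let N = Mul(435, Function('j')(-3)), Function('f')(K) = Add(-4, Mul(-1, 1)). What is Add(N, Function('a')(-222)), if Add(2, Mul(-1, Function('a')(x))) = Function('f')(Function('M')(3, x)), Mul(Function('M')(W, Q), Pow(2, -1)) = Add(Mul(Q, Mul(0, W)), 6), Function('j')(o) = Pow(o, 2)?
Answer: 3922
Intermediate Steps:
Function('M')(W, Q) = 12 (Function('M')(W, Q) = Mul(2, Add(Mul(Q, Mul(0, W)), 6)) = Mul(2, Add(Mul(Q, 0), 6)) = Mul(2, Add(0, 6)) = Mul(2, 6) = 12)
Function('f')(K) = -5 (Function('f')(K) = Add(-4, -1) = -5)
Function('a')(x) = 7 (Function('a')(x) = Add(2, Mul(-1, -5)) = Add(2, 5) = 7)
N = 3915 (N = Mul(435, Pow(-3, 2)) = Mul(435, 9) = 3915)
Add(N, Function('a')(-222)) = Add(3915, 7) = 3922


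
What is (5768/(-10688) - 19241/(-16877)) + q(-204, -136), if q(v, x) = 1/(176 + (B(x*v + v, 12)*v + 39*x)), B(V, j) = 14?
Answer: 13507765223/22502576656 ≈ 0.60028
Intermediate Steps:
q(v, x) = 1/(176 + 14*v + 39*x) (q(v, x) = 1/(176 + (14*v + 39*x)) = 1/(176 + 14*v + 39*x))
(5768/(-10688) - 19241/(-16877)) + q(-204, -136) = (5768/(-10688) - 19241/(-16877)) + 1/(176 + 14*(-204) + 39*(-136)) = (5768*(-1/10688) - 19241*(-1/16877)) + 1/(176 - 2856 - 5304) = (-721/1336 + 19241/16877) + 1/(-7984) = 13537659/22547672 - 1/7984 = 13507765223/22502576656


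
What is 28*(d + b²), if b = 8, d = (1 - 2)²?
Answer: 1820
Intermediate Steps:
d = 1 (d = (-1)² = 1)
28*(d + b²) = 28*(1 + 8²) = 28*(1 + 64) = 28*65 = 1820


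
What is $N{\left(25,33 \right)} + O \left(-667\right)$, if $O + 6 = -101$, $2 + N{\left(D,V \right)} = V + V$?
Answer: $71433$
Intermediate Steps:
$N{\left(D,V \right)} = -2 + 2 V$ ($N{\left(D,V \right)} = -2 + \left(V + V\right) = -2 + 2 V$)
$O = -107$ ($O = -6 - 101 = -107$)
$N{\left(25,33 \right)} + O \left(-667\right) = \left(-2 + 2 \cdot 33\right) - -71369 = \left(-2 + 66\right) + 71369 = 64 + 71369 = 71433$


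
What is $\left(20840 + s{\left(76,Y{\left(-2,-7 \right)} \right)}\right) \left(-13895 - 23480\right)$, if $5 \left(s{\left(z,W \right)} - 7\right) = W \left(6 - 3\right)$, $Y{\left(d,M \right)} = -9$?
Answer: $-778954800$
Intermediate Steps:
$s{\left(z,W \right)} = 7 + \frac{3 W}{5}$ ($s{\left(z,W \right)} = 7 + \frac{W \left(6 - 3\right)}{5} = 7 + \frac{W 3}{5} = 7 + \frac{3 W}{5}$)
$\left(20840 + s{\left(76,Y{\left(-2,-7 \right)} \right)}\right) \left(-13895 - 23480\right) = \left(20840 + \left(7 + \frac{3}{5} \left(-9\right)\right)\right) \left(-13895 - 23480\right) = \left(20840 + \left(7 - \frac{27}{5}\right)\right) \left(-37375\right) = \left(20840 + \frac{8}{5}\right) \left(-37375\right) = \frac{104208}{5} \left(-37375\right) = -778954800$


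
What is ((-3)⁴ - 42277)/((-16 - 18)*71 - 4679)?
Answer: 42196/7093 ≈ 5.9490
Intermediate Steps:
((-3)⁴ - 42277)/((-16 - 18)*71 - 4679) = (81 - 42277)/(-34*71 - 4679) = -42196/(-2414 - 4679) = -42196/(-7093) = -42196*(-1/7093) = 42196/7093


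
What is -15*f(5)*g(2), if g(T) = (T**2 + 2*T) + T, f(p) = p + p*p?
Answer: -4500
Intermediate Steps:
f(p) = p + p**2
g(T) = T**2 + 3*T
-15*f(5)*g(2) = -15*5*(1 + 5)*2*(3 + 2) = -15*5*6*2*5 = -450*10 = -15*300 = -4500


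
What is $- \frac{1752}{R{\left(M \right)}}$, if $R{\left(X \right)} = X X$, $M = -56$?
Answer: $- \frac{219}{392} \approx -0.55867$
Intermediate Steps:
$R{\left(X \right)} = X^{2}$
$- \frac{1752}{R{\left(M \right)}} = - \frac{1752}{\left(-56\right)^{2}} = - \frac{1752}{3136} = \left(-1752\right) \frac{1}{3136} = - \frac{219}{392}$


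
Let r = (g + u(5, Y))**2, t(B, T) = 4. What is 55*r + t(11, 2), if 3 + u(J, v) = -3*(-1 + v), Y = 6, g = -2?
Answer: 22004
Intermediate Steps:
u(J, v) = -3*v (u(J, v) = -3 - 3*(-1 + v) = -3 + (3 - 3*v) = -3*v)
r = 400 (r = (-2 - 3*6)**2 = (-2 - 18)**2 = (-20)**2 = 400)
55*r + t(11, 2) = 55*400 + 4 = 22000 + 4 = 22004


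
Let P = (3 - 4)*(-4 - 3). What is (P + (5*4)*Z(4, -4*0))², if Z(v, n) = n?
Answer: 49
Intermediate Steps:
P = 7 (P = -1*(-7) = 7)
(P + (5*4)*Z(4, -4*0))² = (7 + (5*4)*(-4*0))² = (7 + 20*0)² = (7 + 0)² = 7² = 49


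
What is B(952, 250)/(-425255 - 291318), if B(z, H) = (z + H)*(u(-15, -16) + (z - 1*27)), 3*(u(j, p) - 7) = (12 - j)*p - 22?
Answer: -2815084/2149719 ≈ -1.3095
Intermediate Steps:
u(j, p) = -⅓ + p*(12 - j)/3 (u(j, p) = 7 + ((12 - j)*p - 22)/3 = 7 + (p*(12 - j) - 22)/3 = 7 + (-22 + p*(12 - j))/3 = 7 + (-22/3 + p*(12 - j)/3) = -⅓ + p*(12 - j)/3)
B(z, H) = (-514/3 + z)*(H + z) (B(z, H) = (z + H)*((-⅓ + 4*(-16) - ⅓*(-15)*(-16)) + (z - 1*27)) = (H + z)*((-⅓ - 64 - 80) + (z - 27)) = (H + z)*(-433/3 + (-27 + z)) = (H + z)*(-514/3 + z) = (-514/3 + z)*(H + z))
B(952, 250)/(-425255 - 291318) = (952² - 514/3*250 - 514/3*952 + 250*952)/(-425255 - 291318) = (906304 - 128500/3 - 489328/3 + 238000)/(-716573) = (2815084/3)*(-1/716573) = -2815084/2149719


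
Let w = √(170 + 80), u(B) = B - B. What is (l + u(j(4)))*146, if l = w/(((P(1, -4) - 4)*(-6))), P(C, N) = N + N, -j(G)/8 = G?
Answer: 365*√10/36 ≈ 32.062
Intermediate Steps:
j(G) = -8*G
P(C, N) = 2*N
u(B) = 0
w = 5*√10 (w = √250 = 5*√10 ≈ 15.811)
l = 5*√10/72 (l = (5*√10)/(((2*(-4) - 4)*(-6))) = (5*√10)/(((-8 - 4)*(-6))) = (5*√10)/((-12*(-6))) = (5*√10)/72 = (5*√10)*(1/72) = 5*√10/72 ≈ 0.21960)
(l + u(j(4)))*146 = (5*√10/72 + 0)*146 = (5*√10/72)*146 = 365*√10/36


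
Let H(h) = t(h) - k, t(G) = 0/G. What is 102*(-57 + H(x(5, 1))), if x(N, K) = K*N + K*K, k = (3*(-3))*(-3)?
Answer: -8568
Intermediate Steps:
t(G) = 0
k = 27 (k = -9*(-3) = 27)
x(N, K) = K² + K*N (x(N, K) = K*N + K² = K² + K*N)
H(h) = -27 (H(h) = 0 - 1*27 = 0 - 27 = -27)
102*(-57 + H(x(5, 1))) = 102*(-57 - 27) = 102*(-84) = -8568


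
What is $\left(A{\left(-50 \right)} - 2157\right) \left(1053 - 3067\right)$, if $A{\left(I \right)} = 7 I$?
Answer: $5049098$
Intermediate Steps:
$\left(A{\left(-50 \right)} - 2157\right) \left(1053 - 3067\right) = \left(7 \left(-50\right) - 2157\right) \left(1053 - 3067\right) = \left(-350 - 2157\right) \left(-2014\right) = \left(-2507\right) \left(-2014\right) = 5049098$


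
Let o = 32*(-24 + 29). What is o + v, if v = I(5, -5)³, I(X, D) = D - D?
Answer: 160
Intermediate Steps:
o = 160 (o = 32*5 = 160)
I(X, D) = 0
v = 0 (v = 0³ = 0)
o + v = 160 + 0 = 160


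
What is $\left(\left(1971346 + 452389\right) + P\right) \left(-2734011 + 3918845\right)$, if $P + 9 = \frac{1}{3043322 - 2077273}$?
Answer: $\frac{396316492055761650}{138007} \approx 2.8717 \cdot 10^{12}$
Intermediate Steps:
$P = - \frac{8694440}{966049}$ ($P = -9 + \frac{1}{3043322 - 2077273} = -9 + \frac{1}{966049} = - \frac{8694440}{966049} \approx -9.0$)
$\left(\left(1971346 + 452389\right) + P\right) \left(-2734011 + 3918845\right) = \left(\left(1971346 + 452389\right) - \frac{8694440}{966049}\right) \left(-2734011 + 3918845\right) = \left(2423735 - \frac{8694440}{966049}\right) 1184834 = \frac{2341438078575}{966049} \cdot 1184834 = \frac{396316492055761650}{138007}$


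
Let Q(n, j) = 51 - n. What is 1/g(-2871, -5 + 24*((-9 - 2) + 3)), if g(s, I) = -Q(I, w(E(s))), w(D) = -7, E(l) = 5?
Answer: -1/248 ≈ -0.0040323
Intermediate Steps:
g(s, I) = -51 + I (g(s, I) = -(51 - I) = -51 + I)
1/g(-2871, -5 + 24*((-9 - 2) + 3)) = 1/(-51 + (-5 + 24*((-9 - 2) + 3))) = 1/(-51 + (-5 + 24*(-11 + 3))) = 1/(-51 + (-5 + 24*(-8))) = 1/(-51 + (-5 - 192)) = 1/(-51 - 197) = 1/(-248) = -1/248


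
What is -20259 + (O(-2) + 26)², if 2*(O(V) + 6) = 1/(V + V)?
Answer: -1271295/64 ≈ -19864.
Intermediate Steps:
O(V) = -6 + 1/(4*V) (O(V) = -6 + 1/(2*(V + V)) = -6 + 1/(2*((2*V))) = -6 + (1/(2*V))/2 = -6 + 1/(4*V))
-20259 + (O(-2) + 26)² = -20259 + ((-6 + (¼)/(-2)) + 26)² = -20259 + ((-6 + (¼)*(-½)) + 26)² = -20259 + ((-6 - ⅛) + 26)² = -20259 + (-49/8 + 26)² = -20259 + (159/8)² = -20259 + 25281/64 = -1271295/64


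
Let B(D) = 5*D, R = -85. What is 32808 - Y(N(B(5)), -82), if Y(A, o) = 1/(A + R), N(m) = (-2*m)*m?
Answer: 43798681/1335 ≈ 32808.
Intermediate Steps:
N(m) = -2*m**2
Y(A, o) = 1/(-85 + A) (Y(A, o) = 1/(A - 85) = 1/(-85 + A))
32808 - Y(N(B(5)), -82) = 32808 - 1/(-85 - 2*(5*5)**2) = 32808 - 1/(-85 - 2*25**2) = 32808 - 1/(-85 - 2*625) = 32808 - 1/(-85 - 1250) = 32808 - 1/(-1335) = 32808 - 1*(-1/1335) = 32808 + 1/1335 = 43798681/1335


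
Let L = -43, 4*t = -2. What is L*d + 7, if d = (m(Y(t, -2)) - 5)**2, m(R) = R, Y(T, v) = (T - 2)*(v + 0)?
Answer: 7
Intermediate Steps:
t = -1/2 (t = (1/4)*(-2) = -1/2 ≈ -0.50000)
Y(T, v) = v*(-2 + T) (Y(T, v) = (-2 + T)*v = v*(-2 + T))
d = 0 (d = (-2*(-2 - 1/2) - 5)**2 = (-2*(-5/2) - 5)**2 = (5 - 5)**2 = 0**2 = 0)
L*d + 7 = -43*0 + 7 = 0 + 7 = 7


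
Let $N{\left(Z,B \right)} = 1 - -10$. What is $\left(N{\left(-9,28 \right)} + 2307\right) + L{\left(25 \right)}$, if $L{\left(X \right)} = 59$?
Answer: $2377$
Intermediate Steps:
$N{\left(Z,B \right)} = 11$ ($N{\left(Z,B \right)} = 1 + 10 = 11$)
$\left(N{\left(-9,28 \right)} + 2307\right) + L{\left(25 \right)} = \left(11 + 2307\right) + 59 = 2318 + 59 = 2377$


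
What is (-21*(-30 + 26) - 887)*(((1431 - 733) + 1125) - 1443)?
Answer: -305140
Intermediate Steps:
(-21*(-30 + 26) - 887)*(((1431 - 733) + 1125) - 1443) = (-21*(-4) - 887)*((698 + 1125) - 1443) = (84 - 887)*(1823 - 1443) = -803*380 = -305140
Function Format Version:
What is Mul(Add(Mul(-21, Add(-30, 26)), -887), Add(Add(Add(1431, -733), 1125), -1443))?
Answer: -305140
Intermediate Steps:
Mul(Add(Mul(-21, Add(-30, 26)), -887), Add(Add(Add(1431, -733), 1125), -1443)) = Mul(Add(Mul(-21, -4), -887), Add(Add(698, 1125), -1443)) = Mul(Add(84, -887), Add(1823, -1443)) = Mul(-803, 380) = -305140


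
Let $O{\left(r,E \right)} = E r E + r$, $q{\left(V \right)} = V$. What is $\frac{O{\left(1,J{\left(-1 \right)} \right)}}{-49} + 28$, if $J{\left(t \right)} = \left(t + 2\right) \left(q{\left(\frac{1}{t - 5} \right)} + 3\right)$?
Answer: $\frac{49067}{1764} \approx 27.816$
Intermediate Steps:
$J{\left(t \right)} = \left(2 + t\right) \left(3 + \frac{1}{-5 + t}\right)$ ($J{\left(t \right)} = \left(t + 2\right) \left(\frac{1}{t - 5} + 3\right) = \left(2 + t\right) \left(\frac{1}{-5 + t} + 3\right) = \left(2 + t\right) \left(3 + \frac{1}{-5 + t}\right)$)
$O{\left(r,E \right)} = r + r E^{2}$ ($O{\left(r,E \right)} = r E^{2} + r = r + r E^{2}$)
$\frac{O{\left(1,J{\left(-1 \right)} \right)}}{-49} + 28 = \frac{1 \left(1 + \left(\frac{-28 - -8 + 3 \left(-1\right)^{2}}{-5 - 1}\right)^{2}\right)}{-49} + 28 = 1 \left(1 + \left(\frac{-28 + 8 + 3 \cdot 1}{-6}\right)^{2}\right) \left(- \frac{1}{49}\right) + 28 = 1 \left(1 + \left(- \frac{-28 + 8 + 3}{6}\right)^{2}\right) \left(- \frac{1}{49}\right) + 28 = 1 \left(1 + \left(\left(- \frac{1}{6}\right) \left(-17\right)\right)^{2}\right) \left(- \frac{1}{49}\right) + 28 = 1 \left(1 + \left(\frac{17}{6}\right)^{2}\right) \left(- \frac{1}{49}\right) + 28 = 1 \left(1 + \frac{289}{36}\right) \left(- \frac{1}{49}\right) + 28 = 1 \cdot \frac{325}{36} \left(- \frac{1}{49}\right) + 28 = \frac{325}{36} \left(- \frac{1}{49}\right) + 28 = - \frac{325}{1764} + 28 = \frac{49067}{1764}$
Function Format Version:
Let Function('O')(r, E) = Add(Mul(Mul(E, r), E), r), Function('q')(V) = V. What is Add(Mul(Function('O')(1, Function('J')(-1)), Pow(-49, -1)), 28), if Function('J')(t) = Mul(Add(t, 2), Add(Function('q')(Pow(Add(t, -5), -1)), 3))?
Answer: Rational(49067, 1764) ≈ 27.816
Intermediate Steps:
Function('J')(t) = Mul(Add(2, t), Add(3, Pow(Add(-5, t), -1))) (Function('J')(t) = Mul(Add(t, 2), Add(Pow(Add(t, -5), -1), 3)) = Mul(Add(2, t), Add(Pow(Add(-5, t), -1), 3)) = Mul(Add(2, t), Add(3, Pow(Add(-5, t), -1))))
Function('O')(r, E) = Add(r, Mul(r, Pow(E, 2))) (Function('O')(r, E) = Add(Mul(r, Pow(E, 2)), r) = Add(r, Mul(r, Pow(E, 2))))
Add(Mul(Function('O')(1, Function('J')(-1)), Pow(-49, -1)), 28) = Add(Mul(Mul(1, Add(1, Pow(Mul(Pow(Add(-5, -1), -1), Add(-28, Mul(-8, -1), Mul(3, Pow(-1, 2)))), 2))), Pow(-49, -1)), 28) = Add(Mul(Mul(1, Add(1, Pow(Mul(Pow(-6, -1), Add(-28, 8, Mul(3, 1))), 2))), Rational(-1, 49)), 28) = Add(Mul(Mul(1, Add(1, Pow(Mul(Rational(-1, 6), Add(-28, 8, 3)), 2))), Rational(-1, 49)), 28) = Add(Mul(Mul(1, Add(1, Pow(Mul(Rational(-1, 6), -17), 2))), Rational(-1, 49)), 28) = Add(Mul(Mul(1, Add(1, Pow(Rational(17, 6), 2))), Rational(-1, 49)), 28) = Add(Mul(Mul(1, Add(1, Rational(289, 36))), Rational(-1, 49)), 28) = Add(Mul(Mul(1, Rational(325, 36)), Rational(-1, 49)), 28) = Add(Mul(Rational(325, 36), Rational(-1, 49)), 28) = Add(Rational(-325, 1764), 28) = Rational(49067, 1764)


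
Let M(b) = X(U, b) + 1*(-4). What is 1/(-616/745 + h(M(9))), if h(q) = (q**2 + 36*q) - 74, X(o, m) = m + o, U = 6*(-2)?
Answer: -745/206981 ≈ -0.0035994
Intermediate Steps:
U = -12
M(b) = -16 + b (M(b) = (b - 12) + 1*(-4) = (-12 + b) - 4 = -16 + b)
h(q) = -74 + q**2 + 36*q
1/(-616/745 + h(M(9))) = 1/(-616/745 + (-74 + (-16 + 9)**2 + 36*(-16 + 9))) = 1/(-616*1/745 + (-74 + (-7)**2 + 36*(-7))) = 1/(-616/745 + (-74 + 49 - 252)) = 1/(-616/745 - 277) = 1/(-206981/745) = -745/206981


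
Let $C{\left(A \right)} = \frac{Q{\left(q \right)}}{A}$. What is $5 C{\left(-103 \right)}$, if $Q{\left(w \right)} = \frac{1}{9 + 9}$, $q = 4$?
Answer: $- \frac{5}{1854} \approx -0.0026969$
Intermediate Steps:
$Q{\left(w \right)} = \frac{1}{18}$
$C{\left(A \right)} = \frac{1}{18 A}$
$5 C{\left(-103 \right)} = 5 \frac{1}{18 \left(-103\right)} = 5 \cdot \frac{1}{18} \left(- \frac{1}{103}\right) = 5 \left(- \frac{1}{1854}\right) = - \frac{5}{1854}$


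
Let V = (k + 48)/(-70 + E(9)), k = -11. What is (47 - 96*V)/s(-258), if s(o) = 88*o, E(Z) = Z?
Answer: -6419/1384944 ≈ -0.0046348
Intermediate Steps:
V = -37/61 (V = (-11 + 48)/(-70 + 9) = 37/(-61) = 37*(-1/61) = -37/61 ≈ -0.60656)
(47 - 96*V)/s(-258) = (47 - 96*(-37/61))/((88*(-258))) = (47 + 3552/61)/(-22704) = (6419/61)*(-1/22704) = -6419/1384944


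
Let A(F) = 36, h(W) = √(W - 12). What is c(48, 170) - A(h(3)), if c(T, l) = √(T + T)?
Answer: -36 + 4*√6 ≈ -26.202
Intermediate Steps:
h(W) = √(-12 + W)
c(T, l) = √2*√T (c(T, l) = √(2*T) = √2*√T)
c(48, 170) - A(h(3)) = √2*√48 - 1*36 = √2*(4*√3) - 36 = 4*√6 - 36 = -36 + 4*√6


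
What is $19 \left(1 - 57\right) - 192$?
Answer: $-1256$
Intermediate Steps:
$19 \left(1 - 57\right) - 192 = 19 \left(-56\right) - 192 = -1064 - 192 = -1256$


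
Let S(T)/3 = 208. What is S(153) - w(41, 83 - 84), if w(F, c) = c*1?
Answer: 625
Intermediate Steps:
S(T) = 624 (S(T) = 3*208 = 624)
w(F, c) = c
S(153) - w(41, 83 - 84) = 624 - (83 - 84) = 624 - 1*(-1) = 624 + 1 = 625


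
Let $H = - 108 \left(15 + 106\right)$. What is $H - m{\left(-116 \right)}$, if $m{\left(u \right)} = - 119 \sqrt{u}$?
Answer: $-13068 + 238 i \sqrt{29} \approx -13068.0 + 1281.7 i$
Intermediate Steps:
$H = -13068$ ($H = \left(-108\right) 121 = -13068$)
$H - m{\left(-116 \right)} = -13068 - - 119 \sqrt{-116} = -13068 - - 119 \cdot 2 i \sqrt{29} = -13068 - - 238 i \sqrt{29} = -13068 + 238 i \sqrt{29}$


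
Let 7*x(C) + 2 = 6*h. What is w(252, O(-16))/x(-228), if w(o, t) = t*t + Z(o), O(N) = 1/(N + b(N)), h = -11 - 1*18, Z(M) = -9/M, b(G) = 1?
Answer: 197/158400 ≈ 0.0012437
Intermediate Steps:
h = -29 (h = -11 - 18 = -29)
O(N) = 1/(1 + N) (O(N) = 1/(N + 1) = 1/(1 + N))
x(C) = -176/7 (x(C) = -2/7 + (6*(-29))/7 = -2/7 + (⅐)*(-174) = -2/7 - 174/7 = -176/7)
w(o, t) = t² - 9/o (w(o, t) = t*t - 9/o = t² - 9/o)
w(252, O(-16))/x(-228) = ((1/(1 - 16))² - 9/252)/(-176/7) = ((1/(-15))² - 9*1/252)*(-7/176) = ((-1/15)² - 1/28)*(-7/176) = (1/225 - 1/28)*(-7/176) = -197/6300*(-7/176) = 197/158400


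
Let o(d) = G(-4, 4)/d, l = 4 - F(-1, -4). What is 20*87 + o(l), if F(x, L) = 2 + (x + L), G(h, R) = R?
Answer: 12184/7 ≈ 1740.6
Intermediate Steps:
F(x, L) = 2 + L + x (F(x, L) = 2 + (L + x) = 2 + L + x)
l = 7 (l = 4 - (2 - 4 - 1) = 4 - 1*(-3) = 4 + 3 = 7)
o(d) = 4/d
20*87 + o(l) = 20*87 + 4/7 = 1740 + 4*(1/7) = 1740 + 4/7 = 12184/7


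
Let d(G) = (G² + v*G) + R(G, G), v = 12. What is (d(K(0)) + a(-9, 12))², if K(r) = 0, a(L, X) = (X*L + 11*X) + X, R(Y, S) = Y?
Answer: 1296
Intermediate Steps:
a(L, X) = 12*X + L*X (a(L, X) = (L*X + 11*X) + X = (11*X + L*X) + X = 12*X + L*X)
d(G) = G² + 13*G (d(G) = (G² + 12*G) + G = G² + 13*G)
(d(K(0)) + a(-9, 12))² = (0*(13 + 0) + 12*(12 - 9))² = (0*13 + 12*3)² = (0 + 36)² = 36² = 1296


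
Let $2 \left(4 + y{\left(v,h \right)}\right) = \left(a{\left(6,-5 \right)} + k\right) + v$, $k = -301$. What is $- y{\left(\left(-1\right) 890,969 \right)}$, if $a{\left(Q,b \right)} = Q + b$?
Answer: $599$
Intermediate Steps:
$y{\left(v,h \right)} = -154 + \frac{v}{2}$ ($y{\left(v,h \right)} = -4 + \frac{\left(\left(6 - 5\right) - 301\right) + v}{2} = -4 + \frac{\left(1 - 301\right) + v}{2} = -4 + \frac{-300 + v}{2} = -4 + \left(-150 + \frac{v}{2}\right) = -154 + \frac{v}{2}$)
$- y{\left(\left(-1\right) 890,969 \right)} = - (-154 + \frac{\left(-1\right) 890}{2}) = - (-154 + \frac{1}{2} \left(-890\right)) = - (-154 - 445) = \left(-1\right) \left(-599\right) = 599$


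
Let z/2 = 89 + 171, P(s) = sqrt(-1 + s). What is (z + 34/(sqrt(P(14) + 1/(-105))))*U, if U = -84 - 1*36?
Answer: -62400 - 4080*sqrt(105)/sqrt(-1 + 105*sqrt(13)) ≈ -64552.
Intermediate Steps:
z = 520 (z = 2*(89 + 171) = 2*260 = 520)
U = -120 (U = -84 - 36 = -120)
(z + 34/(sqrt(P(14) + 1/(-105))))*U = (520 + 34/(sqrt(sqrt(-1 + 14) + 1/(-105))))*(-120) = (520 + 34/(sqrt(sqrt(13) - 1/105)))*(-120) = (520 + 34/(sqrt(-1/105 + sqrt(13))))*(-120) = (520 + 34/sqrt(-1/105 + sqrt(13)))*(-120) = -62400 - 4080/sqrt(-1/105 + sqrt(13))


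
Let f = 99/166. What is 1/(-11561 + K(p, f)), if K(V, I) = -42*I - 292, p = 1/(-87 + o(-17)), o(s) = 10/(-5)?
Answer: -83/985878 ≈ -8.4189e-5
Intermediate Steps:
f = 99/166 (f = 99*(1/166) = 99/166 ≈ 0.59639)
o(s) = -2 (o(s) = 10*(-⅕) = -2)
p = -1/89 (p = 1/(-87 - 2) = 1/(-89) = -1/89 ≈ -0.011236)
K(V, I) = -292 - 42*I
1/(-11561 + K(p, f)) = 1/(-11561 + (-292 - 42*99/166)) = 1/(-11561 + (-292 - 2079/83)) = 1/(-11561 - 26315/83) = 1/(-985878/83) = -83/985878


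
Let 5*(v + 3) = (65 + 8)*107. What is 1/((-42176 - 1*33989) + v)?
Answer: -5/373029 ≈ -1.3404e-5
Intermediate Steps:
v = 7796/5 (v = -3 + ((65 + 8)*107)/5 = -3 + (73*107)/5 = -3 + (1/5)*7811 = -3 + 7811/5 = 7796/5 ≈ 1559.2)
1/((-42176 - 1*33989) + v) = 1/((-42176 - 1*33989) + 7796/5) = 1/((-42176 - 33989) + 7796/5) = 1/(-76165 + 7796/5) = 1/(-373029/5) = -5/373029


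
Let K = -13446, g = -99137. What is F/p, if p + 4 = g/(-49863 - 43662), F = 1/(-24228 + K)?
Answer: 31175/3452985354 ≈ 9.0284e-6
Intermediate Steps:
F = -1/37674 (F = 1/(-24228 - 13446) = 1/(-37674) = -1/37674 ≈ -2.6544e-5)
p = -274963/93525 (p = -4 - 99137/(-49863 - 43662) = -4 - 99137/(-93525) = -4 - 99137*(-1/93525) = -4 + 99137/93525 = -274963/93525 ≈ -2.9400)
F/p = -1/(37674*(-274963/93525)) = -1/37674*(-93525/274963) = 31175/3452985354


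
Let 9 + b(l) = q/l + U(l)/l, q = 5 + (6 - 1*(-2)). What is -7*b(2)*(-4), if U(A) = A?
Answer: -42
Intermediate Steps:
q = 13 (q = 5 + (6 + 2) = 5 + 8 = 13)
b(l) = -8 + 13/l (b(l) = -9 + (13/l + l/l) = -9 + (13/l + 1) = -9 + (1 + 13/l) = -8 + 13/l)
-7*b(2)*(-4) = -7*(-8 + 13/2)*(-4) = -7*(-3/2)*(-4) = (21/2)*(-4) = -42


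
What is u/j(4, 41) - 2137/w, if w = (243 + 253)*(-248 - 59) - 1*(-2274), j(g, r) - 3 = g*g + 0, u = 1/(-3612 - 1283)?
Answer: 198601687/13950563990 ≈ 0.014236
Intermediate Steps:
u = -1/4895 (u = 1/(-4895) = -1/4895 ≈ -0.00020429)
j(g, r) = 3 + g**2 (j(g, r) = 3 + (g*g + 0) = 3 + (g**2 + 0) = 3 + g**2)
w = -149998 (w = 496*(-307) + 2274 = -152272 + 2274 = -149998)
u/j(4, 41) - 2137/w = -1/(4895*(3 + 4**2)) - 2137/(-149998) = -1/(4895*(3 + 16)) - 2137*(-1/149998) = -1/4895/19 + 2137/149998 = -1/4895*1/19 + 2137/149998 = -1/93005 + 2137/149998 = 198601687/13950563990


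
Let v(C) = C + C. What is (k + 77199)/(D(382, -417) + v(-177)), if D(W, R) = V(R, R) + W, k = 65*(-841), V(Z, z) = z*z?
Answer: 22534/173917 ≈ 0.12957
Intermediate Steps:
V(Z, z) = z²
k = -54665
D(W, R) = W + R² (D(W, R) = R² + W = W + R²)
v(C) = 2*C
(k + 77199)/(D(382, -417) + v(-177)) = (-54665 + 77199)/((382 + (-417)²) + 2*(-177)) = 22534/((382 + 173889) - 354) = 22534/(174271 - 354) = 22534/173917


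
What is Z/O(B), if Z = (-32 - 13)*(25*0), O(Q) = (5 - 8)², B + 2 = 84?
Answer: 0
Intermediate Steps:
B = 82 (B = -2 + 84 = 82)
O(Q) = 9 (O(Q) = (-3)² = 9)
Z = 0 (Z = -45*0 = 0)
Z/O(B) = 0/9 = 0*(⅑) = 0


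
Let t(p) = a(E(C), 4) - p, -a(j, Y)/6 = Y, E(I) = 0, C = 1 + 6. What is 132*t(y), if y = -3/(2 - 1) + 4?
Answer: -3300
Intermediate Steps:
C = 7
a(j, Y) = -6*Y
y = 1 (y = -3/1 + 4 = 1*(-3) + 4 = -3 + 4 = 1)
t(p) = -24 - p (t(p) = -6*4 - p = -24 - p)
132*t(y) = 132*(-24 - 1*1) = 132*(-24 - 1) = 132*(-25) = -3300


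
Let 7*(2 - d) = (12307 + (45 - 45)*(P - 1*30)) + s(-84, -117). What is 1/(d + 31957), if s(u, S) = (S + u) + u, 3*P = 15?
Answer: 7/211691 ≈ 3.3067e-5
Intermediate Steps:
P = 5 (P = (⅓)*15 = 5)
s(u, S) = S + 2*u
d = -12008/7 (d = 2 - ((12307 + (45 - 45)*(5 - 1*30)) + (-117 + 2*(-84)))/7 = 2 - ((12307 + 0*(5 - 30)) + (-117 - 168))/7 = 2 - ((12307 + 0*(-25)) - 285)/7 = 2 - ((12307 + 0) - 285)/7 = 2 - (12307 - 285)/7 = 2 - ⅐*12022 = 2 - 12022/7 = -12008/7 ≈ -1715.4)
1/(d + 31957) = 1/(-12008/7 + 31957) = 1/(211691/7) = 7/211691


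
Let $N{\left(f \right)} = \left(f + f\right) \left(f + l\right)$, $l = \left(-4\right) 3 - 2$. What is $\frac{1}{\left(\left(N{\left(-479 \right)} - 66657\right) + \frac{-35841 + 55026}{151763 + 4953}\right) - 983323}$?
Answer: $- \frac{156716}{90532619991} \approx -1.731 \cdot 10^{-6}$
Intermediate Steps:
$l = -14$ ($l = -12 - 2 = -14$)
$N{\left(f \right)} = 2 f \left(-14 + f\right)$ ($N{\left(f \right)} = \left(f + f\right) \left(f - 14\right) = 2 f \left(-14 + f\right)$)
$\frac{1}{\left(\left(N{\left(-479 \right)} - 66657\right) + \frac{-35841 + 55026}{151763 + 4953}\right) - 983323} = \frac{1}{\left(\left(2 \left(-479\right) \left(-14 - 479\right) - 66657\right) + \frac{-35841 + 55026}{151763 + 4953}\right) - 983323} = \frac{1}{\left(\left(2 \left(-479\right) \left(-493\right) - 66657\right) + \frac{19185}{156716}\right) - 983323} = \frac{1}{\left(\left(472294 - 66657\right) + 19185 \cdot \frac{1}{156716}\right) - 983323} = \frac{1}{\left(405637 + \frac{19185}{156716}\right) - 983323} = \frac{1}{\frac{63569827277}{156716} - 983323} = \frac{1}{- \frac{90532619991}{156716}} = - \frac{156716}{90532619991}$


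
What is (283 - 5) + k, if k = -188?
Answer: 90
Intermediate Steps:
(283 - 5) + k = (283 - 5) - 188 = 278 - 188 = 90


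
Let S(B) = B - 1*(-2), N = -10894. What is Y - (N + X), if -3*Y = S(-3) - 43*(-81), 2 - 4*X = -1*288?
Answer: 57965/6 ≈ 9660.8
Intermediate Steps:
X = 145/2 (X = 1/2 - (-1)*288/4 = 1/2 - 1/4*(-288) = 1/2 + 72 = 145/2 ≈ 72.500)
S(B) = 2 + B (S(B) = B + 2 = 2 + B)
Y = -3482/3 (Y = -((2 - 3) - 43*(-81))/3 = -(-1 + 3483)/3 = -1/3*3482 = -3482/3 ≈ -1160.7)
Y - (N + X) = -3482/3 - (-10894 + 145/2) = -3482/3 - 1*(-21643/2) = -3482/3 + 21643/2 = 57965/6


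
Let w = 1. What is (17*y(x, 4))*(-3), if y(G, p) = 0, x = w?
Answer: 0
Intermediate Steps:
x = 1
(17*y(x, 4))*(-3) = (17*0)*(-3) = 0*(-3) = 0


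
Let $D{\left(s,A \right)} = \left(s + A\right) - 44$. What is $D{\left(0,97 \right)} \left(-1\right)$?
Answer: $-53$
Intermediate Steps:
$D{\left(s,A \right)} = -44 + A + s$ ($D{\left(s,A \right)} = \left(A + s\right) - 44 = -44 + A + s$)
$D{\left(0,97 \right)} \left(-1\right) = \left(-44 + 97 + 0\right) \left(-1\right) = 53 \left(-1\right) = -53$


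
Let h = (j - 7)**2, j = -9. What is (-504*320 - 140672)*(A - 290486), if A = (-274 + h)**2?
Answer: 87614996224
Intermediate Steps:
h = 256 (h = (-9 - 7)**2 = (-16)**2 = 256)
A = 324 (A = (-274 + 256)**2 = (-18)**2 = 324)
(-504*320 - 140672)*(A - 290486) = (-504*320 - 140672)*(324 - 290486) = (-161280 - 140672)*(-290162) = -301952*(-290162) = 87614996224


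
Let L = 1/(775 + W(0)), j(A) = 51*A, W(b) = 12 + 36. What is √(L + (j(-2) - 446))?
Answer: I*√371175469/823 ≈ 23.409*I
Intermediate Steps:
W(b) = 48
L = 1/823 (L = 1/(775 + 48) = 1/823 ≈ 0.0012151)
√(L + (j(-2) - 446)) = √(1/823 + (51*(-2) - 446)) = √(1/823 + (-102 - 446)) = √(1/823 - 548) = √(-451003/823) = I*√371175469/823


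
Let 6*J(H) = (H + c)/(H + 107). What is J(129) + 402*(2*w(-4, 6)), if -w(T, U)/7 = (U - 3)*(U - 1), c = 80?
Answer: -119538511/1416 ≈ -84420.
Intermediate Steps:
J(H) = (80 + H)/(6*(107 + H)) (J(H) = ((H + 80)/(H + 107))/6 = ((80 + H)/(107 + H))/6 = (80 + H)/(6*(107 + H)))
w(T, U) = -7*(-1 + U)*(-3 + U) (w(T, U) = -7*(U - 3)*(U - 1) = -7*(-3 + U)*(-1 + U) = -7*(-1 + U)*(-3 + U))
J(129) + 402*(2*w(-4, 6)) = (80 + 129)/(6*(107 + 129)) + 402*(2*(-21 - 7*6² + 28*6)) = (⅙)*209/236 + 402*(2*(-21 - 7*36 + 168)) = (⅙)*(1/236)*209 + 402*(2*(-21 - 252 + 168)) = 209/1416 + 402*(2*(-105)) = 209/1416 + 402*(-210) = 209/1416 - 84420 = -119538511/1416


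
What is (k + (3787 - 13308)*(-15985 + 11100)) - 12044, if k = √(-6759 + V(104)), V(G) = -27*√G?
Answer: 46498041 + 3*√(-751 - 6*√26) ≈ 4.6498e+7 + 83.871*I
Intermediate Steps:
k = √(-6759 - 54*√26) ≈ 83.871*I
(k + (3787 - 13308)*(-15985 + 11100)) - 12044 = (3*√(-751 - 6*√26) + (3787 - 13308)*(-15985 + 11100)) - 12044 = (3*√(-751 - 6*√26) - 9521*(-4885)) - 12044 = (3*√(-751 - 6*√26) + 46510085) - 12044 = (46510085 + 3*√(-751 - 6*√26)) - 12044 = 46498041 + 3*√(-751 - 6*√26)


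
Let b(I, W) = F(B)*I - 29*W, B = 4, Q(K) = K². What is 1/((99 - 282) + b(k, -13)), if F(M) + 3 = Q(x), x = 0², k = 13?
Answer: 1/155 ≈ 0.0064516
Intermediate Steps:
x = 0
F(M) = -3 (F(M) = -3 + 0² = -3 + 0 = -3)
b(I, W) = -29*W - 3*I (b(I, W) = -3*I - 29*W = -29*W - 3*I)
1/((99 - 282) + b(k, -13)) = 1/((99 - 282) + (-29*(-13) - 3*13)) = 1/(-183 + (377 - 39)) = 1/(-183 + 338) = 1/155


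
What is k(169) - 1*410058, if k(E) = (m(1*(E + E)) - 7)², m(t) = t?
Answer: -300497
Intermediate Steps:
k(E) = (-7 + 2*E)² (k(E) = (1*(E + E) - 7)² = (1*(2*E) - 7)² = (2*E - 7)² = (-7 + 2*E)²)
k(169) - 1*410058 = (-7 + 2*169)² - 1*410058 = (-7 + 338)² - 410058 = 331² - 410058 = 109561 - 410058 = -300497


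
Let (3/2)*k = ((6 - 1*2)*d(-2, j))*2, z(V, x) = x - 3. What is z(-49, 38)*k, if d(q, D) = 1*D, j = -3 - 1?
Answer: -2240/3 ≈ -746.67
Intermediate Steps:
z(V, x) = -3 + x
j = -4
d(q, D) = D
k = -64/3 (k = 2*(((6 - 1*2)*(-4))*2)/3 = 2*(((6 - 2)*(-4))*2)/3 = 2*((4*(-4))*2)/3 = 2*(-16*2)/3 = (⅔)*(-32) = -64/3 ≈ -21.333)
z(-49, 38)*k = (-3 + 38)*(-64/3) = 35*(-64/3) = -2240/3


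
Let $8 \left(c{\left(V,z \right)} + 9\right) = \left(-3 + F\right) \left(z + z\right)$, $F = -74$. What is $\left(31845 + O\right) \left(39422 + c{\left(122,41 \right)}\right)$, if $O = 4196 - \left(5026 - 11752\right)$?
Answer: $\frac{6607287665}{4} \approx 1.6518 \cdot 10^{9}$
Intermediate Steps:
$c{\left(V,z \right)} = -9 - \frac{77 z}{4}$ ($c{\left(V,z \right)} = -9 + \frac{\left(-3 - 74\right) \left(z + z\right)}{8} = -9 + \frac{\left(-77\right) 2 z}{8} = -9 + \frac{\left(-154\right) z}{8} = -9 - \frac{77 z}{4}$)
$O = 10922$ ($O = 4196 - \left(5026 - 11752\right) = 4196 - -6726 = 4196 + 6726 = 10922$)
$\left(31845 + O\right) \left(39422 + c{\left(122,41 \right)}\right) = \left(31845 + 10922\right) \left(39422 - \frac{3193}{4}\right) = 42767 \left(39422 - \frac{3193}{4}\right) = 42767 \cdot \frac{154495}{4} = \frac{6607287665}{4}$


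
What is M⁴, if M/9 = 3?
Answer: 531441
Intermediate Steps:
M = 27 (M = 9*3 = 27)
M⁴ = 27⁴ = 531441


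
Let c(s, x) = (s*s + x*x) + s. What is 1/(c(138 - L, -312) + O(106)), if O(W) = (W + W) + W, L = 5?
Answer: 1/115484 ≈ 8.6592e-6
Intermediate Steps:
O(W) = 3*W (O(W) = 2*W + W = 3*W)
c(s, x) = s + s**2 + x**2 (c(s, x) = (s**2 + x**2) + s = s + s**2 + x**2)
1/(c(138 - L, -312) + O(106)) = 1/(((138 - 1*5) + (138 - 1*5)**2 + (-312)**2) + 3*106) = 1/(((138 - 5) + (138 - 5)**2 + 97344) + 318) = 1/((133 + 133**2 + 97344) + 318) = 1/((133 + 17689 + 97344) + 318) = 1/(115166 + 318) = 1/115484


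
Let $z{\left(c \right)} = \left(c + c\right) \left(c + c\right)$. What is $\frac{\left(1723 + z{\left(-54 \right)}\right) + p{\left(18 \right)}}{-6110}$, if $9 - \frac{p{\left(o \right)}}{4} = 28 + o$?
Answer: $- \frac{13239}{6110} \approx -2.1668$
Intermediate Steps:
$p{\left(o \right)} = -76 - 4 o$ ($p{\left(o \right)} = 36 - 4 \left(28 + o\right) = 36 - \left(112 + 4 o\right) = -76 - 4 o$)
$z{\left(c \right)} = 4 c^{2}$ ($z{\left(c \right)} = 2 c 2 c = 4 c^{2}$)
$\frac{\left(1723 + z{\left(-54 \right)}\right) + p{\left(18 \right)}}{-6110} = \frac{\left(1723 + 4 \left(-54\right)^{2}\right) - 148}{-6110} = \left(\left(1723 + 4 \cdot 2916\right) - 148\right) \left(- \frac{1}{6110}\right) = \left(\left(1723 + 11664\right) - 148\right) \left(- \frac{1}{6110}\right) = \left(13387 - 148\right) \left(- \frac{1}{6110}\right) = 13239 \left(- \frac{1}{6110}\right) = - \frac{13239}{6110}$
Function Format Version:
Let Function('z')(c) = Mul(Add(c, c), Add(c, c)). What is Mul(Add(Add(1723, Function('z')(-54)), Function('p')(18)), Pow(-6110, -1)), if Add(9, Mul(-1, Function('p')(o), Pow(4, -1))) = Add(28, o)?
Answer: Rational(-13239, 6110) ≈ -2.1668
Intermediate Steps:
Function('p')(o) = Add(-76, Mul(-4, o)) (Function('p')(o) = Add(36, Mul(-4, Add(28, o))) = Add(36, Add(-112, Mul(-4, o))) = Add(-76, Mul(-4, o)))
Function('z')(c) = Mul(4, Pow(c, 2)) (Function('z')(c) = Mul(Mul(2, c), Mul(2, c)) = Mul(4, Pow(c, 2)))
Mul(Add(Add(1723, Function('z')(-54)), Function('p')(18)), Pow(-6110, -1)) = Mul(Add(Add(1723, Mul(4, Pow(-54, 2))), Add(-76, Mul(-4, 18))), Pow(-6110, -1)) = Mul(Add(Add(1723, Mul(4, 2916)), Add(-76, -72)), Rational(-1, 6110)) = Mul(Add(Add(1723, 11664), -148), Rational(-1, 6110)) = Mul(Add(13387, -148), Rational(-1, 6110)) = Mul(13239, Rational(-1, 6110)) = Rational(-13239, 6110)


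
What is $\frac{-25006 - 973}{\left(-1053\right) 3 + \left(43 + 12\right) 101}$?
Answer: $- \frac{25979}{2396} \approx -10.843$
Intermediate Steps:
$\frac{-25006 - 973}{\left(-1053\right) 3 + \left(43 + 12\right) 101} = - \frac{25979}{-3159 + 55 \cdot 101} = - \frac{25979}{-3159 + 5555} = - \frac{25979}{2396}$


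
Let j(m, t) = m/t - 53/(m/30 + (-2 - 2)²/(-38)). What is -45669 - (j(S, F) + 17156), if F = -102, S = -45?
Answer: -156001221/2482 ≈ -62853.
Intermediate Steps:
j(m, t) = -53/(-8/19 + m/30) + m/t (j(m, t) = m/t - 53/(m*(1/30) + (-4)²*(-1/38)) = m/t - 53/(m/30 + 16*(-1/38)) = m/t - 53/(m/30 - 8/19) = m/t - 53/(-8/19 + m/30) = -53/(-8/19 + m/30) + m/t)
-45669 - (j(S, F) + 17156) = -45669 - ((-30210*(-102) - 240*(-45) + 19*(-45)²)/((-102)*(-240 + 19*(-45))) + 17156) = -45669 - (-(3081420 + 10800 + 19*2025)/(102*(-240 - 855)) + 17156) = -45669 - (-1/102*(3081420 + 10800 + 38475)/(-1095) + 17156) = -45669 - (-1/102*(-1/1095)*3130695 + 17156) = -45669 - (69571/2482 + 17156) = -45669 - 1*42650763/2482 = -45669 - 42650763/2482 = -156001221/2482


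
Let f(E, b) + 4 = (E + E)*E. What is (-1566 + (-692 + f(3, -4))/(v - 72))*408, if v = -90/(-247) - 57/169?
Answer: -48923738592/77035 ≈ -6.3508e+5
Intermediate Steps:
v = 87/3211 (v = -90*(-1/247) - 57*1/169 = 90/247 - 57/169 = 87/3211 ≈ 0.027094)
f(E, b) = -4 + 2*E**2 (f(E, b) = -4 + (E + E)*E = -4 + (2*E)*E = -4 + 2*E**2)
(-1566 + (-692 + f(3, -4))/(v - 72))*408 = (-1566 + (-692 + (-4 + 2*3**2))/(87/3211 - 72))*408 = (-1566 + (-692 + (-4 + 2*9))/(-231105/3211))*408 = (-1566 + (-692 + (-4 + 18))*(-3211/231105))*408 = (-1566 + (-692 + 14)*(-3211/231105))*408 = (-1566 - 678*(-3211/231105))*408 = (-1566 + 725686/77035)*408 = -119911124/77035*408 = -48923738592/77035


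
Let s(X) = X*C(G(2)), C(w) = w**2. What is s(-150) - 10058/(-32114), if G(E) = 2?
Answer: -9629171/16057 ≈ -599.69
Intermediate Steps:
s(X) = 4*X (s(X) = X*2**2 = X*4 = 4*X)
s(-150) - 10058/(-32114) = 4*(-150) - 10058/(-32114) = -600 - 10058*(-1)/32114 = -600 - 1*(-5029/16057) = -600 + 5029/16057 = -9629171/16057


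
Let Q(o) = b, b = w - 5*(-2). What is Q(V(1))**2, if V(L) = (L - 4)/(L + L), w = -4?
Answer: 36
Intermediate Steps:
V(L) = (-4 + L)/(2*L) (V(L) = (-4 + L)/((2*L)) = (-4 + L)*(1/(2*L)) = (-4 + L)/(2*L))
b = 6 (b = -4 - 5*(-2) = -4 + 10 = 6)
Q(o) = 6
Q(V(1))**2 = 6**2 = 36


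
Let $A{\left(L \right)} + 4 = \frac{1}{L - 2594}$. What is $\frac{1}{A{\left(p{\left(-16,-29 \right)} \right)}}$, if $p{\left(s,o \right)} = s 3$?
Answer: $- \frac{2642}{10569} \approx -0.24998$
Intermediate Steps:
$p{\left(s,o \right)} = 3 s$
$A{\left(L \right)} = -4 + \frac{1}{-2594 + L}$ ($A{\left(L \right)} = -4 + \frac{1}{L - 2594} = -4 + \frac{1}{-2594 + L}$)
$\frac{1}{A{\left(p{\left(-16,-29 \right)} \right)}} = \frac{1}{\frac{1}{-2594 + 3 \left(-16\right)} \left(10377 - 4 \cdot 3 \left(-16\right)\right)} = \frac{1}{\frac{1}{-2594 - 48} \left(10377 - -192\right)} = \frac{1}{\frac{1}{-2642} \left(10377 + 192\right)} = \frac{1}{\left(- \frac{1}{2642}\right) 10569} = \frac{1}{- \frac{10569}{2642}} = - \frac{2642}{10569}$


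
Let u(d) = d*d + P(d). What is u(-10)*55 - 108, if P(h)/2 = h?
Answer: 4292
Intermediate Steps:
P(h) = 2*h
u(d) = d² + 2*d (u(d) = d*d + 2*d = d² + 2*d)
u(-10)*55 - 108 = -10*(2 - 10)*55 - 108 = -10*(-8)*55 - 108 = 80*55 - 108 = 4400 - 108 = 4292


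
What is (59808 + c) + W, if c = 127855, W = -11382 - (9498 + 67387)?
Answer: 99396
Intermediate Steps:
W = -88267 (W = -11382 - 1*76885 = -11382 - 76885 = -88267)
(59808 + c) + W = (59808 + 127855) - 88267 = 187663 - 88267 = 99396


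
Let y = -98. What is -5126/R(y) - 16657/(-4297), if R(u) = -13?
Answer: 22242963/55861 ≈ 398.18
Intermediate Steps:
-5126/R(y) - 16657/(-4297) = -5126/(-13) - 16657/(-4297) = -5126*(-1/13) - 16657*(-1/4297) = 5126/13 + 16657/4297 = 22242963/55861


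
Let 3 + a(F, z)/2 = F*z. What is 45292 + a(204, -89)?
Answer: 8974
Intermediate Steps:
a(F, z) = -6 + 2*F*z (a(F, z) = -6 + 2*(F*z) = -6 + 2*F*z)
45292 + a(204, -89) = 45292 + (-6 + 2*204*(-89)) = 45292 + (-6 - 36312) = 45292 - 36318 = 8974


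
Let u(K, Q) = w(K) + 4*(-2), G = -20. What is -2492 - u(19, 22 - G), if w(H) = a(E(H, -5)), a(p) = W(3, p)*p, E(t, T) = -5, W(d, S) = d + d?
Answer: -2454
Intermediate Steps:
W(d, S) = 2*d
a(p) = 6*p (a(p) = (2*3)*p = 6*p)
w(H) = -30 (w(H) = 6*(-5) = -30)
u(K, Q) = -38 (u(K, Q) = -30 + 4*(-2) = -30 - 8 = -38)
-2492 - u(19, 22 - G) = -2492 - 1*(-38) = -2492 + 38 = -2454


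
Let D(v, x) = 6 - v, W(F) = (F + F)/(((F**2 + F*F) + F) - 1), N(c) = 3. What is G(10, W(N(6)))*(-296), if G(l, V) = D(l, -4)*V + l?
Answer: -13024/5 ≈ -2604.8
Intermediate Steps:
W(F) = 2*F/(-1 + F + 2*F**2) (W(F) = (2*F)/(((F**2 + F**2) + F) - 1) = (2*F)/((2*F**2 + F) - 1) = (2*F)/((F + 2*F**2) - 1) = (2*F)/(-1 + F + 2*F**2) = 2*F/(-1 + F + 2*F**2))
G(l, V) = l + V*(6 - l) (G(l, V) = (6 - l)*V + l = V*(6 - l) + l = l + V*(6 - l))
G(10, W(N(6)))*(-296) = (10 - 2*3/(-1 + 3 + 2*3**2)*(-6 + 10))*(-296) = (10 - 1*2*3/(-1 + 3 + 2*9)*4)*(-296) = (10 - 1*2*3/(-1 + 3 + 18)*4)*(-296) = (10 - 1*2*3/20*4)*(-296) = (10 - 1*2*3*(1/20)*4)*(-296) = (10 - 1*3/10*4)*(-296) = (10 - 6/5)*(-296) = (44/5)*(-296) = -13024/5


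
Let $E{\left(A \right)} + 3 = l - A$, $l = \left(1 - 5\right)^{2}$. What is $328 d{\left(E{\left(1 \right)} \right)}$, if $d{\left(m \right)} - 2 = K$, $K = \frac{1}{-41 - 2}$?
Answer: $\frac{27880}{43} \approx 648.37$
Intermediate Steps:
$K = - \frac{1}{43}$ ($K = \frac{1}{-43} = - \frac{1}{43} \approx -0.023256$)
$l = 16$ ($l = \left(-4\right)^{2} = 16$)
$E{\left(A \right)} = 13 - A$ ($E{\left(A \right)} = -3 - \left(-16 + A\right) = 13 - A$)
$d{\left(m \right)} = \frac{85}{43}$ ($d{\left(m \right)} = 2 - \frac{1}{43} = \frac{85}{43}$)
$328 d{\left(E{\left(1 \right)} \right)} = 328 \cdot \frac{85}{43} = \frac{27880}{43}$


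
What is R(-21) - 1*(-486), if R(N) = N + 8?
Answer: 473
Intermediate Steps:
R(N) = 8 + N
R(-21) - 1*(-486) = (8 - 21) - 1*(-486) = -13 + 486 = 473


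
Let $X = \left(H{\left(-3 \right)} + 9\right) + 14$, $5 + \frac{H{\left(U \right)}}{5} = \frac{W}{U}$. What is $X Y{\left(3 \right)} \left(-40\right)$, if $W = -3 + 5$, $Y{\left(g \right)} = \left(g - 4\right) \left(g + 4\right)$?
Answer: $- \frac{4480}{3} \approx -1493.3$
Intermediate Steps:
$Y{\left(g \right)} = \left(-4 + g\right) \left(4 + g\right)$
$W = 2$
$H{\left(U \right)} = -25 + \frac{10}{U}$ ($H{\left(U \right)} = -25 + 5 \frac{2}{U} = -25 + \frac{10}{U}$)
$X = - \frac{16}{3}$ ($X = \left(\left(-25 + \frac{10}{-3}\right) + 9\right) + 14 = \left(\left(-25 + 10 \left(- \frac{1}{3}\right)\right) + 9\right) + 14 = \left(\left(-25 - \frac{10}{3}\right) + 9\right) + 14 = \left(- \frac{85}{3} + 9\right) + 14 = - \frac{58}{3} + 14 = - \frac{16}{3} \approx -5.3333$)
$X Y{\left(3 \right)} \left(-40\right) = - \frac{16 \left(-16 + 3^{2}\right)}{3} \left(-40\right) = - \frac{16 \left(-16 + 9\right)}{3} \left(-40\right) = \left(- \frac{16}{3}\right) \left(-7\right) \left(-40\right) = \frac{112}{3} \left(-40\right) = - \frac{4480}{3}$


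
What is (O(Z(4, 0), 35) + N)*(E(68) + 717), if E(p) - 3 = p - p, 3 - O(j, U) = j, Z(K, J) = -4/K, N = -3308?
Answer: -2378880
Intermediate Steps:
O(j, U) = 3 - j
E(p) = 3 (E(p) = 3 + (p - p) = 3 + 0 = 3)
(O(Z(4, 0), 35) + N)*(E(68) + 717) = ((3 - (-4)/4) - 3308)*(3 + 717) = ((3 - (-4)/4) - 3308)*720 = ((3 - 1*(-1)) - 3308)*720 = ((3 + 1) - 3308)*720 = (4 - 3308)*720 = -3304*720 = -2378880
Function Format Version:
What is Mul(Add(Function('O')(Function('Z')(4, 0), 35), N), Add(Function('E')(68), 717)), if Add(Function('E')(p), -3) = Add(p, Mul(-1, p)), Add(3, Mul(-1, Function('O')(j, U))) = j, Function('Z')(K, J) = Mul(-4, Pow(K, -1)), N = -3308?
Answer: -2378880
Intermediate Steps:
Function('O')(j, U) = Add(3, Mul(-1, j))
Function('E')(p) = 3 (Function('E')(p) = Add(3, Add(p, Mul(-1, p))) = Add(3, 0) = 3)
Mul(Add(Function('O')(Function('Z')(4, 0), 35), N), Add(Function('E')(68), 717)) = Mul(Add(Add(3, Mul(-1, Mul(-4, Pow(4, -1)))), -3308), Add(3, 717)) = Mul(Add(Add(3, Mul(-1, Mul(-4, Rational(1, 4)))), -3308), 720) = Mul(Add(Add(3, Mul(-1, -1)), -3308), 720) = Mul(Add(Add(3, 1), -3308), 720) = Mul(Add(4, -3308), 720) = Mul(-3304, 720) = -2378880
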